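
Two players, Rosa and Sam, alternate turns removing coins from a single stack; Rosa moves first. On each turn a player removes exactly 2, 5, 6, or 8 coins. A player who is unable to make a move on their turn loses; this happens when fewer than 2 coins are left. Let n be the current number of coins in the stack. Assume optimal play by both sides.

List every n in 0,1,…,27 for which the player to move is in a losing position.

Compute win/loss labels from the base case upward. A position with no move is L. Any other position is W if it can reach an L in one move, else L.
n=0: no move → L
n=1: no move → L
n=2: W (go to 0, an L position)
n=3: W (go to 1, an L position)
n=4: L (sole option 2(W) is W)
n=5: W (go to 0, an L position)
n=6: W (go to 4, an L position)
n=7: W (go to 1, an L position)
n=8: W (go to 0, an L position)
n=9: W (go to 4, an L position)
n=10: W (go to 4, an L position)
n=11: L (options 9(W), 6(W), 5(W), 3(W) are all W)
n=12: W (go to 4, an L position)
n=13: W (go to 11, an L position)
n=14: L (options 12(W), 9(W), 8(W), 6(W) are all W)
n=15: L (options 13(W), 10(W), 9(W), 7(W) are all W)
n=16: W (go to 14, an L position)
n=17: W (go to 15, an L position)
n=18: L (options 16(W), 13(W), 12(W), 10(W) are all W)
n=19: W (go to 14, an L position)
n=20: W (go to 18, an L position)
n=21: W (go to 15, an L position)
n=22: W (go to 14, an L position)
n=23: W (go to 18, an L position)
n=24: W (go to 18, an L position)
n=25: L (options 23(W), 20(W), 19(W), 17(W) are all W)
n=26: W (go to 18, an L position)
n=27: W (go to 25, an L position)
The losing starting values of n are exactly the entries labelled L in this table (8 of them).

0, 1, 4, 11, 14, 15, 18, 25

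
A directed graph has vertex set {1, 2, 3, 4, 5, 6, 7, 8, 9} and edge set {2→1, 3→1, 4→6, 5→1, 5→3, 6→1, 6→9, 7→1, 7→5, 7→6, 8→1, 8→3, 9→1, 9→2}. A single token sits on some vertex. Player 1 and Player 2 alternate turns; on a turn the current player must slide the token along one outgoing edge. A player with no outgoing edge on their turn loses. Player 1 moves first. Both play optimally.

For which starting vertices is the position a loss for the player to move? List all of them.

1, 4

Use the standard recursion: the mover loses at a terminal position; elsewhere, the mover wins exactly when some move hands the opponent an L position.
Every edge goes from a vertex to one that appears earlier in the order 1, 3, 8, 5, 2, 9, 6, 4, 7, so processing vertices in that order labels each vertex after all of its successors.
1: no outgoing edge → L
3: reaches L-position 1 → W
8: reaches L-position 1 → W
5: reaches L-position 1 → W
2: reaches L-position 1 → W
9: reaches L-position 1 → W
6: reaches L-position 1 → W
4: only reaches 6(W), which is W → L
7: reaches L-position 1 → W
Reading off the rows marked L gives the requested list; there are 2 such vertices.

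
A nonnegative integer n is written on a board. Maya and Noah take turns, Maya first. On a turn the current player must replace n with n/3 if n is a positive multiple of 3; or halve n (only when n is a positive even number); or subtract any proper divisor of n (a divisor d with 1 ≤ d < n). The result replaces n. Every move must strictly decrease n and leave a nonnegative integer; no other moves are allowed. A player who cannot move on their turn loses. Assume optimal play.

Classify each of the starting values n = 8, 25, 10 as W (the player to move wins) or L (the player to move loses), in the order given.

Use the standard recursion: the mover loses at a terminal position; elsewhere, the mover wins exactly when some move hands the opponent an L position.
n=0: no move → L
n=1: no move → L
n=2: →1(L), so W
n=3: →1(L), so W
n=4: →2(W), 3(W) — all W, so L
n=5: →4(L), so W
n=6: →4(L), so W
n=7: →6(W) only, which is W, so L
n=8: →4(L), so W
n=9: →3(W), 6(W), 8(W) — all W, so L
n=10: →9(L), so W
n=11: →10(W) only, which is W, so L
n=12: →4(L), so W
n=13: →12(W) only, which is W, so L
n=14: →7(L), so W
n=15: →5(W), 10(W), 12(W), 14(W) — all W, so L
n=16: →15(L), so W
n=17: →16(W) only, which is W, so L
n=18: →9(L), so W
n=19: →18(W) only, which is W, so L
n=20: →15(L), so W
n=21: →7(L), so W
n=22: →11(L), so W
n=23: →22(W) only, which is W, so L
n=24: →23(L), so W
n=25: →20(W), 24(W) — all W, so L

8: W, 25: L, 10: W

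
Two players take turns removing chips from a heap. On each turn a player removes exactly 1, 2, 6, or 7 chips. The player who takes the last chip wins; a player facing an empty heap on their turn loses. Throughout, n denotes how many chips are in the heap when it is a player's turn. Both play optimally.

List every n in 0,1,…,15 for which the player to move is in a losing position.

Classify positions by backward induction: terminal positions (no move available) are L. From any other position, the mover wins iff some move reaches an L.
n=0: no move → L
n=1: can move to 0, which is L ⇒ W
n=2: can move to 0, which is L ⇒ W
n=3: moves to 2(W), 1(W); every one is W ⇒ L
n=4: can move to 3, which is L ⇒ W
n=5: can move to 3, which is L ⇒ W
n=6: can move to 0, which is L ⇒ W
n=7: can move to 0, which is L ⇒ W
n=8: moves to 7(W), 6(W), 2(W), 1(W); every one is W ⇒ L
n=9: can move to 8, which is L ⇒ W
n=10: can move to 8, which is L ⇒ W
n=11: moves to 10(W), 9(W), 5(W), 4(W); every one is W ⇒ L
n=12: can move to 11, which is L ⇒ W
n=13: can move to 11, which is L ⇒ W
n=14: can move to 8, which is L ⇒ W
n=15: can move to 8, which is L ⇒ W
The losing starting values of n are exactly the entries labelled L in this table (4 of them).

0, 3, 8, 11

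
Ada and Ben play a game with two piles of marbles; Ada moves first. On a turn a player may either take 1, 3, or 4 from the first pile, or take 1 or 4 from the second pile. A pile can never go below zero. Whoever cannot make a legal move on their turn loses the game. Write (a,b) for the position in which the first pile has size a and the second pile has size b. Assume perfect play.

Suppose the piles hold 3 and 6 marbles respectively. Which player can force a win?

Classify positions by backward induction: terminal positions (no move available) are L. From any other position, the mover wins iff some move reaches an L.
No move ever increases a pile, so every position that can arise here has a ≤ 3 and b ≤ 6; it is enough to label the cells with 0 ≤ a ≤ 3 and 0 ≤ b ≤ 6.
Every move lowers a or b (never raises either), so fill the grid row by row in increasing a, and left to right within a row: each cell's successors are then already labelled.
      b=0  b=1  b=2  b=3  b=4  b=5  b=6
a=0:    L    W    L    W    W    L    W
a=1:    W    L    W    L    W    W    L
a=2:    L    W    L    W    W    L    W
a=3:    W    L    W    L    W    W    L
Cells with no legal move (terminal, hence L): (0,0).
The remaining L cells, each justified by listing all of its moves:
(0,2): L (sole option (0,1)(W) is W)
(0,5): L (options (0,4)(W), (0,1)(W) are all W)
(1,1): L (options (0,1)(W), (1,0)(W) are all W)
(1,3): L (options (0,3)(W), (1,2)(W) are all W)
(1,6): L (options (0,6)(W), (1,5)(W), (1,2)(W) are all W)
(2,0): L (sole option (1,0)(W) is W)
(2,2): L (options (1,2)(W), (2,1)(W) are all W)
(2,5): L (options (1,5)(W), (2,4)(W), (2,1)(W) are all W)
(3,1): L (options (2,1)(W), (0,1)(W), (3,0)(W) are all W)
(3,3): L (options (2,3)(W), (0,3)(W), (3,2)(W) are all W)
(3,6): L (options (2,6)(W), (0,6)(W), (3,5)(W), (3,2)(W) are all W)
Every other cell has at least one move into one of the L cells above, so it is W.
Every move from (3,6) reaches a W position, so the mover loses.

Ben wins.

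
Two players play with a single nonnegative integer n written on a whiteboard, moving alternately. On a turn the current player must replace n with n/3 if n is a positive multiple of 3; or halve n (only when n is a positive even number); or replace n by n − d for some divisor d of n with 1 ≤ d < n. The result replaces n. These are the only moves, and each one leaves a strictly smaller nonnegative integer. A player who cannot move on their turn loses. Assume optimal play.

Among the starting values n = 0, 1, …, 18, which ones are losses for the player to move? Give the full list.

0, 1, 4, 7, 9, 11, 13, 15, 17

Use the standard recursion: the mover loses at a terminal position; elsewhere, the mover wins exactly when some move hands the opponent an L position.
n=0: no move → L
n=1: no move → L
n=2: →1(L), so W
n=3: →1(L), so W
n=4: →2(W), 3(W) — all W, so L
n=5: →4(L), so W
n=6: →4(L), so W
n=7: →6(W) only, which is W, so L
n=8: →4(L), so W
n=9: →3(W), 6(W), 8(W) — all W, so L
n=10: →9(L), so W
n=11: →10(W) only, which is W, so L
n=12: →4(L), so W
n=13: →12(W) only, which is W, so L
n=14: →7(L), so W
n=15: →5(W), 10(W), 12(W), 14(W) — all W, so L
n=16: →15(L), so W
n=17: →16(W) only, which is W, so L
n=18: →9(L), so W
Reading off the rows marked L gives the requested list; there are 9 such values of n.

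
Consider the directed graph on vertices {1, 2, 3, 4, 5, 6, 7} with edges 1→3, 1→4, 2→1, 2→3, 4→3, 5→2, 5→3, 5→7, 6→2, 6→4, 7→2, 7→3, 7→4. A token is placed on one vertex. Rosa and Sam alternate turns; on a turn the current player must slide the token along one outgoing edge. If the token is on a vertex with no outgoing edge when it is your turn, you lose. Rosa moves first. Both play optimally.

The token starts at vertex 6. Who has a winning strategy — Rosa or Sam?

Sam wins.

Label each position W (a win for the player to move) or L (a loss). A position with no legal move is L; any other position is W exactly when some move reaches an L, and L when every move reaches a W.
Every edge goes from a vertex to one that appears earlier in the order 3, 4, 1, 2, 7, 5, 6, so processing vertices in that order labels each vertex after all of its successors.
3: no outgoing edge → L
4: reaches L-position 3 → W
1: reaches L-position 3 → W
2: reaches L-position 3 → W
7: reaches L-position 3 → W
5: reaches L-position 3 → W
6: only reaches 2(W), 4(W), all W → L
The starting position 6 is L: whatever Rosa does, the opponent receives a W position.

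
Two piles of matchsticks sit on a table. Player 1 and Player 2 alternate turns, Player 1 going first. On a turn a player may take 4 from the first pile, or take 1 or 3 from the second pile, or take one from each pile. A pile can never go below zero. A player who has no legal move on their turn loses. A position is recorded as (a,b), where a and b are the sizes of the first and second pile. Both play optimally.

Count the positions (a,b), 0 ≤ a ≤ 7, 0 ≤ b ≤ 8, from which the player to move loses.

Use the standard recursion: the mover loses at a terminal position; elsewhere, the mover wins exactly when some move hands the opponent an L position.
Every move lowers a or b (never raises either), so fill the grid row by row in increasing a, and left to right within a row: each cell's successors are then already labelled.
      b=0  b=1  b=2  b=3  b=4  b=5  b=6  b=7  b=8
a=0:    L    W    L    W    L    W    L    W    L
a=1:    L    W    L    W    L    W    L    W    L
a=2:    L    W    L    W    L    W    L    W    L
a=3:    L    W    L    W    L    W    L    W    L
a=4:    W    W    W    W    W    W    W    W    W
a=5:    W    L    W    L    W    L    W    L    W
a=6:    W    L    W    L    W    L    W    L    W
a=7:    W    L    W    L    W    L    W    L    W
Cells with no legal move (terminal, hence L): (0,0), (1,0), (2,0), (3,0).
The remaining L cells, each justified by listing all of its moves:
(0,2): only reaches (0,1)(W), which is W → L
(0,4): only reaches (0,3)(W), (0,1)(W), all W → L
(0,6): only reaches (0,5)(W), (0,3)(W), all W → L
(0,8): only reaches (0,7)(W), (0,5)(W), all W → L
(1,2): only reaches (1,1)(W), (0,1)(W), all W → L
(1,4): only reaches (1,3)(W), (1,1)(W), (0,3)(W), all W → L
(1,6): only reaches (1,5)(W), (1,3)(W), (0,5)(W), all W → L
(1,8): only reaches (1,7)(W), (1,5)(W), (0,7)(W), all W → L
(2,2): only reaches (2,1)(W), (1,1)(W), all W → L
(2,4): only reaches (2,3)(W), (2,1)(W), (1,3)(W), all W → L
(2,6): only reaches (2,5)(W), (2,3)(W), (1,5)(W), all W → L
(2,8): only reaches (2,7)(W), (2,5)(W), (1,7)(W), all W → L
(3,2): only reaches (3,1)(W), (2,1)(W), all W → L
(3,4): only reaches (3,3)(W), (3,1)(W), (2,3)(W), all W → L
(3,6): only reaches (3,5)(W), (3,3)(W), (2,5)(W), all W → L
(3,8): only reaches (3,7)(W), (3,5)(W), (2,7)(W), all W → L
(5,1): only reaches (1,1)(W), (5,0)(W), (4,0)(W), all W → L
(5,3): only reaches (1,3)(W), (5,2)(W), (5,0)(W), (4,2)(W), all W → L
(5,5): only reaches (1,5)(W), (5,4)(W), (5,2)(W), (4,4)(W), all W → L
(5,7): only reaches (1,7)(W), (5,6)(W), (5,4)(W), (4,6)(W), all W → L
(6,1): only reaches (2,1)(W), (6,0)(W), (5,0)(W), all W → L
(6,3): only reaches (2,3)(W), (6,2)(W), (6,0)(W), (5,2)(W), all W → L
(6,5): only reaches (2,5)(W), (6,4)(W), (6,2)(W), (5,4)(W), all W → L
(6,7): only reaches (2,7)(W), (6,6)(W), (6,4)(W), (5,6)(W), all W → L
(7,1): only reaches (3,1)(W), (7,0)(W), (6,0)(W), all W → L
(7,3): only reaches (3,3)(W), (7,2)(W), (7,0)(W), (6,2)(W), all W → L
(7,5): only reaches (3,5)(W), (7,4)(W), (7,2)(W), (6,4)(W), all W → L
(7,7): only reaches (3,7)(W), (7,6)(W), (7,4)(W), (6,6)(W), all W → L
Every other cell has at least one move into one of the L cells above, so it is W.
L cells per row: a=0: 5, a=1: 5, a=2: 5, a=3: 5, a=4: 0, a=5: 4, a=6: 4, a=7: 4; total 32.

32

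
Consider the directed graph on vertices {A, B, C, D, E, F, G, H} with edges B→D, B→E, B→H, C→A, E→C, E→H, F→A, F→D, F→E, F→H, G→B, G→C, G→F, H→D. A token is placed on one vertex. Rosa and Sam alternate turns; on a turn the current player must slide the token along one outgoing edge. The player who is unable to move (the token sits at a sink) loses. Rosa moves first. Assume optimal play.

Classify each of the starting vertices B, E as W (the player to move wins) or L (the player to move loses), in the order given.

B: W, E: L

Work bottom-up. With no move the player to move loses. Otherwise the position is W if at least one move leads to an L position for the opponent, and L if every move leads to a W.
Every edge goes from a vertex to one that appears earlier in the order D, A, H, C, E, B, F, G, so processing vertices in that order labels each vertex after all of its successors.
D: no outgoing edge → L
A: no outgoing edge → L
H: →D(L), so W
C: →A(L), so W
E: →C(W), H(W) — all W, so L
B: →E(L), so W
F: →E(L), so W
G: →F(W), B(W), C(W) — all W, so L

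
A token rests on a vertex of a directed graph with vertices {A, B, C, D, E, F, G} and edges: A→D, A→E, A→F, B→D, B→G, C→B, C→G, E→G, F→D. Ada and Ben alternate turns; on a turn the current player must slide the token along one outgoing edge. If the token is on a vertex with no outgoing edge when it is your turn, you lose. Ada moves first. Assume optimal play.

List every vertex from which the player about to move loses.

Compute win/loss labels from the base case upward. A position with no move is L. Any other position is W if it can reach an L in one move, else L.
Every edge goes from a vertex to one that appears earlier in the order D, G, B, C, E, F, A, so processing vertices in that order labels each vertex after all of its successors.
D: no outgoing edge → L
G: no outgoing edge → L
B: W (go to G, an L position)
C: W (go to G, an L position)
E: W (go to G, an L position)
F: W (go to D, an L position)
A: W (go to D, an L position)
The losing starting vertices are exactly the entries labelled L in this table (2 of them).

D, G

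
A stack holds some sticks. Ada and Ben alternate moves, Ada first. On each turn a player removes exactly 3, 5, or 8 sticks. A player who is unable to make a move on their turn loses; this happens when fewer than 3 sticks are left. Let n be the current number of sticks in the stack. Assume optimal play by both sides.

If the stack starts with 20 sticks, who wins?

Ada wins.

Compute win/loss labels from the base case upward. A position with no move is L. Any other position is W if it can reach an L in one move, else L.
n=0: no move → L
n=1: no move → L
n=2: no move → L
n=3: W (go to 0, an L position)
n=4: W (go to 1, an L position)
n=5: W (go to 2, an L position)
n=6: W (go to 1, an L position)
n=7: W (go to 2, an L position)
n=8: W (go to 0, an L position)
n=9: W (go to 1, an L position)
n=10: W (go to 2, an L position)
n=11: L (options 8(W), 6(W), 3(W) are all W)
n=12: L (options 9(W), 7(W), 4(W) are all W)
n=13: L (options 10(W), 8(W), 5(W) are all W)
n=14: W (go to 11, an L position)
n=15: W (go to 12, an L position)
n=16: W (go to 13, an L position)
n=17: W (go to 12, an L position)
n=18: W (go to 13, an L position)
n=19: W (go to 11, an L position)
n=20: W (go to 12, an L position)
The starting position 20 is W: Ada should remove 8, leaving 12, handing over an L position.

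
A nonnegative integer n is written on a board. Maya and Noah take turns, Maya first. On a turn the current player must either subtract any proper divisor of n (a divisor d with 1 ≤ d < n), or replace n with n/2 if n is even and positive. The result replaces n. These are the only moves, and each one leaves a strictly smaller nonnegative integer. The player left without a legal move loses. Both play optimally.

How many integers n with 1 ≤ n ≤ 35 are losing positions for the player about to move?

Use the standard recursion: the mover loses at a terminal position; elsewhere, the mover wins exactly when some move hands the opponent an L position.
n=0: no move → L
n=1: no move → L
n=2: →1(L), so W
n=3: →2(W) only, which is W, so L
n=4: →3(L), so W
n=5: →4(W) only, which is W, so L
n=6: →3(L), so W
n=7: →6(W) only, which is W, so L
n=8: →7(L), so W
n=9: →6(W), 8(W) — all W, so L
n=10: →5(L), so W
n=11: →10(W) only, which is W, so L
n=12: →9(L), so W
n=13: →12(W) only, which is W, so L
n=14: →7(L), so W
n=15: →10(W), 12(W), 14(W) — all W, so L
n=16: →15(L), so W
n=17: →16(W) only, which is W, so L
n=18: →9(L), so W
n=19: →18(W) only, which is W, so L
n=20: →15(L), so W
n=21: →14(W), 18(W), 20(W) — all W, so L
n=22: →11(L), so W
n=23: →22(W) only, which is W, so L
n=24: →21(L), so W
n=25: →20(W), 24(W) — all W, so L
n=26: →13(L), so W
n=27: →18(W), 24(W), 26(W) — all W, so L
n=28: →21(L), so W
n=29: →28(W) only, which is W, so L
n=30: →15(L), so W
n=31: →30(W) only, which is W, so L
n=32: →31(L), so W
n=33: →22(W), 30(W), 32(W) — all W, so L
n=34: →17(L), so W
n=35: →28(W), 30(W), 34(W) — all W, so L
L entries with 1 ≤ n ≤ 35 (n=0 is outside the asked range and is not counted): n = 1, 3, 5, 7, 9, 11, 13, 15, 17, 19, 21, 23, 25, 27, 29, 31, 33, 35; that makes 18.

18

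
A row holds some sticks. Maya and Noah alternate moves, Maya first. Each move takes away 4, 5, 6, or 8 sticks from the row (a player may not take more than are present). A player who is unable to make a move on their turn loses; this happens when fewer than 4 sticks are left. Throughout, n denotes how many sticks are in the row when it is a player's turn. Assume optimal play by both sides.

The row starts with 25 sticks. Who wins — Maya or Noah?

Noah wins.

Use the standard recursion: the mover loses at a terminal position; elsewhere, the mover wins exactly when some move hands the opponent an L position.
n=0: no move → L
n=1: no move → L
n=2: no move → L
n=3: no move → L
n=4: →0(L), so W
n=5: →1(L), so W
n=6: →2(L), so W
n=7: →3(L), so W
n=8: →3(L), so W
n=9: →3(L), so W
n=10: →2(L), so W
n=11: →3(L), so W
n=12: →8(W), 7(W), 6(W), 4(W) — all W, so L
n=13: →9(W), 8(W), 7(W), 5(W) — all W, so L
n=14: →10(W), 9(W), 8(W), 6(W) — all W, so L
n=15: →11(W), 10(W), 9(W), 7(W) — all W, so L
n=16: →12(L), so W
n=17: →13(L), so W
n=18: →14(L), so W
n=19: →15(L), so W
n=20: →15(L), so W
n=21: →15(L), so W
n=22: →14(L), so W
n=23: →15(L), so W
n=24: →20(W), 19(W), 18(W), 16(W) — all W, so L
n=25: →21(W), 20(W), 19(W), 17(W) — all W, so L
Every move from 25 reaches a W position, so the mover loses.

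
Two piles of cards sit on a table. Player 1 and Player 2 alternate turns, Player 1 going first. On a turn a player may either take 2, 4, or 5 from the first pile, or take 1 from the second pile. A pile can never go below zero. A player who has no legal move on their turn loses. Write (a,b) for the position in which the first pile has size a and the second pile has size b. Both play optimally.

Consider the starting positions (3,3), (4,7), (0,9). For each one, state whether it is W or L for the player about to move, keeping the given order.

(3,3): L, (4,7): W, (0,9): W

Label each position W (a win for the player to move) or L (a loss). A position with no legal move is L; any other position is W exactly when some move reaches an L, and L when every move reaches a W.
No move ever increases a pile, so every position that can arise here has a ≤ 4 and b ≤ 9; it is enough to label the cells with 0 ≤ a ≤ 4 and 0 ≤ b ≤ 9.
Every move lowers a or b (never raises either), so fill the grid row by row in increasing a, and left to right within a row: each cell's successors are then already labelled.
      b=0  b=1  b=2  b=3  b=4  b=5  b=6  b=7  b=8  b=9
a=0:    L    W    L    W    L    W    L    W    L    W
a=1:    L    W    L    W    L    W    L    W    L    W
a=2:    W    L    W    L    W    L    W    L    W    L
a=3:    W    L    W    L    W    L    W    L    W    L
a=4:    W    W    W    W    W    W    W    W    W    W
Cells with no legal move (terminal, hence L): (0,0), (1,0).
The remaining L cells, each justified by listing all of its moves:
(0,2): the only move is to (0,1)(W), a W ⇒ L
(0,4): the only move is to (0,3)(W), a W ⇒ L
(0,6): the only move is to (0,5)(W), a W ⇒ L
(0,8): the only move is to (0,7)(W), a W ⇒ L
(1,2): the only move is to (1,1)(W), a W ⇒ L
(1,4): the only move is to (1,3)(W), a W ⇒ L
(1,6): the only move is to (1,5)(W), a W ⇒ L
(1,8): the only move is to (1,7)(W), a W ⇒ L
(2,1): moves to (0,1)(W), (2,0)(W); every one is W ⇒ L
(2,3): moves to (0,3)(W), (2,2)(W); every one is W ⇒ L
(2,5): moves to (0,5)(W), (2,4)(W); every one is W ⇒ L
(2,7): moves to (0,7)(W), (2,6)(W); every one is W ⇒ L
(2,9): moves to (0,9)(W), (2,8)(W); every one is W ⇒ L
(3,1): moves to (1,1)(W), (3,0)(W); every one is W ⇒ L
(3,3): moves to (1,3)(W), (3,2)(W); every one is W ⇒ L
(3,5): moves to (1,5)(W), (3,4)(W); every one is W ⇒ L
(3,7): moves to (1,7)(W), (3,6)(W); every one is W ⇒ L
(3,9): moves to (1,9)(W), (3,8)(W); every one is W ⇒ L
Every other cell has at least one move into one of the L cells above, so it is W.
(3,3): one of the L cells justified above, so L
(4,7): the move to (2,7) reaches an L cell, so W
(0,9): the move to (0,8) reaches an L cell, so W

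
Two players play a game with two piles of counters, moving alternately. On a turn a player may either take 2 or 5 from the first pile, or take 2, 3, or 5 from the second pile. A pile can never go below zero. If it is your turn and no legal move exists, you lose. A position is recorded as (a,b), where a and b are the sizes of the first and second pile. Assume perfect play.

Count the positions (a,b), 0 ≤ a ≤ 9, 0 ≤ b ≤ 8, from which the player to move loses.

Positions with no move are L. A position that does have a move is losing for the player to move precisely when every available move leads to a winning position for the opponent. Fill in the labels:
Every move lowers a or b (never raises either), so fill the grid row by row in increasing a, and left to right within a row: each cell's successors are then already labelled.
      b=0  b=1  b=2  b=3  b=4  b=5  b=6  b=7  b=8
a=0:    L    L    W    W    W    W    W    L    L
a=1:    L    L    W    W    W    W    W    L    L
a=2:    W    W    L    L    W    W    W    W    W
a=3:    W    W    L    L    W    W    W    W    W
a=4:    L    L    W    W    W    W    W    L    L
a=5:    W    W    W    W    L    L    W    W    W
a=6:    W    W    L    L    W    W    W    W    W
a=7:    L    L    W    W    W    W    W    L    L
a=8:    L    L    W    W    W    W    W    L    L
a=9:    W    W    L    L    W    W    W    W    W
Cells with no legal move (terminal, hence L): (0,0), (0,1), (1,0), (1,1).
The remaining L cells, each justified by listing all of its moves:
(0,7): only reaches (0,5)(W), (0,4)(W), (0,2)(W), all W → L
(0,8): only reaches (0,6)(W), (0,5)(W), (0,3)(W), all W → L
(1,7): only reaches (1,5)(W), (1,4)(W), (1,2)(W), all W → L
(1,8): only reaches (1,6)(W), (1,5)(W), (1,3)(W), all W → L
(2,2): only reaches (0,2)(W), (2,0)(W), all W → L
(2,3): only reaches (0,3)(W), (2,1)(W), (2,0)(W), all W → L
(3,2): only reaches (1,2)(W), (3,0)(W), all W → L
(3,3): only reaches (1,3)(W), (3,1)(W), (3,0)(W), all W → L
(4,0): only reaches (2,0)(W), which is W → L
(4,1): only reaches (2,1)(W), which is W → L
(4,7): only reaches (2,7)(W), (4,5)(W), (4,4)(W), (4,2)(W), all W → L
(4,8): only reaches (2,8)(W), (4,6)(W), (4,5)(W), (4,3)(W), all W → L
(5,4): only reaches (3,4)(W), (0,4)(W), (5,2)(W), (5,1)(W), all W → L
(5,5): only reaches (3,5)(W), (0,5)(W), (5,3)(W), (5,2)(W), (5,0)(W), all W → L
(6,2): only reaches (4,2)(W), (1,2)(W), (6,0)(W), all W → L
(6,3): only reaches (4,3)(W), (1,3)(W), (6,1)(W), (6,0)(W), all W → L
(7,0): only reaches (5,0)(W), (2,0)(W), all W → L
(7,1): only reaches (5,1)(W), (2,1)(W), all W → L
(7,7): only reaches (5,7)(W), (2,7)(W), (7,5)(W), (7,4)(W), (7,2)(W), all W → L
(7,8): only reaches (5,8)(W), (2,8)(W), (7,6)(W), (7,5)(W), (7,3)(W), all W → L
(8,0): only reaches (6,0)(W), (3,0)(W), all W → L
(8,1): only reaches (6,1)(W), (3,1)(W), all W → L
(8,7): only reaches (6,7)(W), (3,7)(W), (8,5)(W), (8,4)(W), (8,2)(W), all W → L
(8,8): only reaches (6,8)(W), (3,8)(W), (8,6)(W), (8,5)(W), (8,3)(W), all W → L
(9,2): only reaches (7,2)(W), (4,2)(W), (9,0)(W), all W → L
(9,3): only reaches (7,3)(W), (4,3)(W), (9,1)(W), (9,0)(W), all W → L
Every other cell has at least one move into one of the L cells above, so it is W.
L cells per row: a=0: 4, a=1: 4, a=2: 2, a=3: 2, a=4: 4, a=5: 2, a=6: 2, a=7: 4, a=8: 4, a=9: 2; total 30.

30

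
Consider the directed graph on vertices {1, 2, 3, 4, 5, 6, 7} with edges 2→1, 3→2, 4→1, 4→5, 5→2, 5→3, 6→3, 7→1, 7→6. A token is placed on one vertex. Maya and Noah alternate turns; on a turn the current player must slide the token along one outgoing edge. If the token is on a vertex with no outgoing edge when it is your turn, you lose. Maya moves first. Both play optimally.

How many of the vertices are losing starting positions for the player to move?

Work bottom-up. With no move the player to move loses. Otherwise the position is W if at least one move leads to an L position for the opponent, and L if every move leads to a W.
Every edge goes from a vertex to one that appears earlier in the order 1, 2, 3, 5, 6, 7, 4, so processing vertices in that order labels each vertex after all of its successors.
1: no outgoing edge → L
2: →1(L), so W
3: →2(W) only, which is W, so L
5: →3(L), so W
6: →3(L), so W
7: →1(L), so W
4: →1(L), so W
The L vertices are 1, 3; that is 2 in all.

2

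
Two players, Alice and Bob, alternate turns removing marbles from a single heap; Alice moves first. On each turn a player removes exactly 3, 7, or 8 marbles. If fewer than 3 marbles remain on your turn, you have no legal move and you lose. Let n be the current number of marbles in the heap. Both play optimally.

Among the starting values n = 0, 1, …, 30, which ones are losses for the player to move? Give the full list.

0, 1, 2, 6, 11, 12, 16, 17, 21, 22, 26, 27

Compute win/loss labels from the base case upward. A position with no move is L. Any other position is W if it can reach an L in one move, else L.
n=0: no move → L
n=1: no move → L
n=2: no move → L
n=3: W (go to 0, an L position)
n=4: W (go to 1, an L position)
n=5: W (go to 2, an L position)
n=6: L (sole option 3(W) is W)
n=7: W (go to 0, an L position)
n=8: W (go to 1, an L position)
n=9: W (go to 6, an L position)
n=10: W (go to 2, an L position)
n=11: L (options 8(W), 4(W), 3(W) are all W)
n=12: L (options 9(W), 5(W), 4(W) are all W)
n=13: W (go to 6, an L position)
n=14: W (go to 11, an L position)
n=15: W (go to 12, an L position)
n=16: L (options 13(W), 9(W), 8(W) are all W)
n=17: L (options 14(W), 10(W), 9(W) are all W)
n=18: W (go to 11, an L position)
n=19: W (go to 16, an L position)
n=20: W (go to 17, an L position)
n=21: L (options 18(W), 14(W), 13(W) are all W)
n=22: L (options 19(W), 15(W), 14(W) are all W)
n=23: W (go to 16, an L position)
n=24: W (go to 21, an L position)
n=25: W (go to 22, an L position)
n=26: L (options 23(W), 19(W), 18(W) are all W)
n=27: L (options 24(W), 20(W), 19(W) are all W)
n=28: W (go to 21, an L position)
n=29: W (go to 26, an L position)
n=30: W (go to 27, an L position)
The losing starting values of n are exactly the entries labelled L in this table (12 of them).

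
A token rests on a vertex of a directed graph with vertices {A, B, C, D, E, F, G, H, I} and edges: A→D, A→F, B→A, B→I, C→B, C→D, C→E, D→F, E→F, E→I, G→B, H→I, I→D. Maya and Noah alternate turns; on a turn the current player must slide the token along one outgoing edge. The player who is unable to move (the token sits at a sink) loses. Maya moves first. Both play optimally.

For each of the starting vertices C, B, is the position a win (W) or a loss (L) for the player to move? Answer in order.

Classify positions by backward induction: terminal positions (no move available) are L. From any other position, the mover wins iff some move reaches an L.
Every edge goes from a vertex to one that appears earlier in the order F, D, A, I, B, E, G, C, H, so processing vertices in that order labels each vertex after all of its successors.
F: no outgoing edge → L
D: reaches L-position F → W
A: reaches L-position F → W
I: only reaches D(W), which is W → L
B: reaches L-position I → W
E: reaches L-position I → W
G: only reaches B(W), which is W → L
C: only reaches E(W), B(W), D(W), all W → L
H: reaches L-position I → W

C: L, B: W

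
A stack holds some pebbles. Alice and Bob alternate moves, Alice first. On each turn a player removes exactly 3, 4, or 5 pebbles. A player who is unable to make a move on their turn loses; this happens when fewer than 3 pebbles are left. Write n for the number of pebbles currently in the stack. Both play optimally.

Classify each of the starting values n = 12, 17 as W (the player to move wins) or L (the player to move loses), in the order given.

12: W, 17: L

Compute win/loss labels from the base case upward. A position with no move is L. Any other position is W if it can reach an L in one move, else L.
n=0: no move → L
n=1: no move → L
n=2: no move → L
n=3: W (go to 0, an L position)
n=4: W (go to 1, an L position)
n=5: W (go to 2, an L position)
n=6: W (go to 2, an L position)
n=7: W (go to 2, an L position)
n=8: L (options 5(W), 4(W), 3(W) are all W)
n=9: L (options 6(W), 5(W), 4(W) are all W)
n=10: L (options 7(W), 6(W), 5(W) are all W)
n=11: W (go to 8, an L position)
n=12: W (go to 9, an L position)
n=13: W (go to 10, an L position)
n=14: W (go to 10, an L position)
n=15: W (go to 10, an L position)
n=16: L (options 13(W), 12(W), 11(W) are all W)
n=17: L (options 14(W), 13(W), 12(W) are all W)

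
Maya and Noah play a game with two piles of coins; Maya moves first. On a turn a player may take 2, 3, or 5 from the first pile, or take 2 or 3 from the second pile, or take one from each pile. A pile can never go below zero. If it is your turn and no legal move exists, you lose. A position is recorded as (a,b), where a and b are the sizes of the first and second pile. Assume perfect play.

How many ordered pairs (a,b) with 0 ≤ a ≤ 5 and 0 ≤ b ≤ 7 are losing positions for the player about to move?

Classify positions by backward induction: terminal positions (no move available) are L. From any other position, the mover wins iff some move reaches an L.
Every move lowers a or b (never raises either), so fill the grid row by row in increasing a, and left to right within a row: each cell's successors are then already labelled.
      b=0  b=1  b=2  b=3  b=4  b=5  b=6  b=7
a=0:    L    L    W    W    W    L    L    W
a=1:    L    W    W    W    L    L    W    W
a=2:    W    W    L    L    W    W    W    L
a=3:    W    W    L    W    W    W    W    L
a=4:    W    L    W    W    W    W    L    W
a=5:    W    W    W    W    L    W    W    W
Cells with no legal move (terminal, hence L): (0,0), (0,1), (1,0).
The remaining L cells, each justified by listing all of its moves:
(0,5): →(0,3)(W), (0,2)(W) — all W, so L
(0,6): →(0,4)(W), (0,3)(W) — all W, so L
(1,4): →(1,2)(W), (1,1)(W), (0,3)(W) — all W, so L
(1,5): →(1,3)(W), (1,2)(W), (0,4)(W) — all W, so L
(2,2): →(0,2)(W), (2,0)(W), (1,1)(W) — all W, so L
(2,3): →(0,3)(W), (2,1)(W), (2,0)(W), (1,2)(W) — all W, so L
(2,7): →(0,7)(W), (2,5)(W), (2,4)(W), (1,6)(W) — all W, so L
(3,2): →(1,2)(W), (0,2)(W), (3,0)(W), (2,1)(W) — all W, so L
(3,7): →(1,7)(W), (0,7)(W), (3,5)(W), (3,4)(W), (2,6)(W) — all W, so L
(4,1): →(2,1)(W), (1,1)(W), (3,0)(W) — all W, so L
(4,6): →(2,6)(W), (1,6)(W), (4,4)(W), (4,3)(W), (3,5)(W) — all W, so L
(5,4): →(3,4)(W), (2,4)(W), (0,4)(W), (5,2)(W), (5,1)(W), (4,3)(W) — all W, so L
Every other cell has at least one move into one of the L cells above, so it is W.
L cells per row: a=0: 4, a=1: 3, a=2: 3, a=3: 2, a=4: 2, a=5: 1; total 15.

15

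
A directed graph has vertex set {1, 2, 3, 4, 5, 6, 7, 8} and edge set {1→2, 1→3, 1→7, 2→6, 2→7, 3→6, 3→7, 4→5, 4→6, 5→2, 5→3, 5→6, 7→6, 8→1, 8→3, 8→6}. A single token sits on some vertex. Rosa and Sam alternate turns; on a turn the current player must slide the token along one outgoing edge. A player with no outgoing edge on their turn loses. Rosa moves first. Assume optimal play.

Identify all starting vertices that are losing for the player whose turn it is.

1, 6

Use the standard recursion: the mover loses at a terminal position; elsewhere, the mover wins exactly when some move hands the opponent an L position.
Every edge goes from a vertex to one that appears earlier in the order 6, 7, 2, 3, 5, 1, 4, 8, so processing vertices in that order labels each vertex after all of its successors.
6: no outgoing edge → L
7: W (go to 6, an L position)
2: W (go to 6, an L position)
3: W (go to 6, an L position)
5: W (go to 6, an L position)
1: L (options 3(W), 2(W), 7(W) are all W)
4: W (go to 6, an L position)
8: W (go to 1, an L position)
The losing starting vertices are exactly the entries labelled L in this table (2 of them).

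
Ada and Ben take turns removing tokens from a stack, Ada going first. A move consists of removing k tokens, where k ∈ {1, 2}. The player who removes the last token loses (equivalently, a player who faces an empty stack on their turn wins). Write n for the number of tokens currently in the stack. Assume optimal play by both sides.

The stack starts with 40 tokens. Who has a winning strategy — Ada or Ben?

Classify positions by backward induction: terminal positions (no move available) are W. From any other position, the mover wins iff some move reaches an L.
n=0: no move; the opponent has just taken the last token and therefore loses → W
n=1: the only move is to 0(W), a W ⇒ L
n=2: can move to 1, which is L ⇒ W
n=3: can move to 1, which is L ⇒ W
n=4: moves to 3(W), 2(W); every one is W ⇒ L
n=5: can move to 4, which is L ⇒ W
n=6: can move to 4, which is L ⇒ W
n=7: moves to 6(W), 5(W); every one is W ⇒ L
n=8: can move to 7, which is L ⇒ W
n=9: can move to 7, which is L ⇒ W
n=10: moves to 9(W), 8(W); every one is W ⇒ L
n=11: can move to 10, which is L ⇒ W
n=12: can move to 10, which is L ⇒ W
n=13: moves to 12(W), 11(W); every one is W ⇒ L
n=14: can move to 13, which is L ⇒ W
n=15: can move to 13, which is L ⇒ W
n=16: moves to 15(W), 14(W); every one is W ⇒ L
n=17: can move to 16, which is L ⇒ W
n=18: can move to 16, which is L ⇒ W
n=19: moves to 18(W), 17(W); every one is W ⇒ L
n=20: can move to 19, which is L ⇒ W
n=21: can move to 19, which is L ⇒ W
n=22: moves to 21(W), 20(W); every one is W ⇒ L
n=23: can move to 22, which is L ⇒ W
n=24: can move to 22, which is L ⇒ W
n=25: moves to 24(W), 23(W); every one is W ⇒ L
n=26: can move to 25, which is L ⇒ W
n=27: can move to 25, which is L ⇒ W
n=28: moves to 27(W), 26(W); every one is W ⇒ L
n=29: can move to 28, which is L ⇒ W
n=30: can move to 28, which is L ⇒ W
n=31: moves to 30(W), 29(W); every one is W ⇒ L
n=32: can move to 31, which is L ⇒ W
n=33: can move to 31, which is L ⇒ W
n=34: moves to 33(W), 32(W); every one is W ⇒ L
n=35: can move to 34, which is L ⇒ W
n=36: can move to 34, which is L ⇒ W
n=37: moves to 36(W), 35(W); every one is W ⇒ L
n=38: can move to 37, which is L ⇒ W
n=39: can move to 37, which is L ⇒ W
n=40: moves to 39(W), 38(W); every one is W ⇒ L
Every move from 40 reaches a W position, so the mover loses.

Ben wins.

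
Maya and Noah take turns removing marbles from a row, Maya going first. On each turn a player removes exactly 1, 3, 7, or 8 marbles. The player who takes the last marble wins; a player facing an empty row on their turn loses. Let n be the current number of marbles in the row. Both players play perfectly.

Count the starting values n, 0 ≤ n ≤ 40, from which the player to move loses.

12

Compute win/loss labels from the base case upward. A position with no move is L. Any other position is W if it can reach an L in one move, else L.
n=0: no move → L
n=1: →0(L), so W
n=2: →1(W) only, which is W, so L
n=3: →2(L), so W
n=4: →3(W), 1(W) — all W, so L
n=5: →4(L), so W
n=6: →5(W), 3(W) — all W, so L
n=7: →6(L), so W
n=8: →0(L), so W
n=9: →6(L), so W
n=10: →2(L), so W
n=11: →4(L), so W
n=12: →4(L), so W
n=13: →6(L), so W
n=14: →6(L), so W
n=15: →14(W), 12(W), 8(W), 7(W) — all W, so L
n=16: →15(L), so W
n=17: →16(W), 14(W), 10(W), 9(W) — all W, so L
n=18: →17(L), so W
n=19: →18(W), 16(W), 12(W), 11(W) — all W, so L
n=20: →19(L), so W
n=21: →20(W), 18(W), 14(W), 13(W) — all W, so L
n=22: →21(L), so W
n=23: →15(L), so W
n=24: →21(L), so W
n=25: →17(L), so W
n=26: →19(L), so W
n=27: →19(L), so W
n=28: →21(L), so W
n=29: →21(L), so W
n=30: →29(W), 27(W), 23(W), 22(W) — all W, so L
n=31: →30(L), so W
n=32: →31(W), 29(W), 25(W), 24(W) — all W, so L
n=33: →32(L), so W
n=34: →33(W), 31(W), 27(W), 26(W) — all W, so L
n=35: →34(L), so W
n=36: →35(W), 33(W), 29(W), 28(W) — all W, so L
n=37: →36(L), so W
n=38: →30(L), so W
n=39: →36(L), so W
n=40: →32(L), so W
L entries with 0 ≤ n ≤ 40: n = 0, 2, 4, 6, 15, 17, 19, 21, 30, 32, 34, 36; that makes 12.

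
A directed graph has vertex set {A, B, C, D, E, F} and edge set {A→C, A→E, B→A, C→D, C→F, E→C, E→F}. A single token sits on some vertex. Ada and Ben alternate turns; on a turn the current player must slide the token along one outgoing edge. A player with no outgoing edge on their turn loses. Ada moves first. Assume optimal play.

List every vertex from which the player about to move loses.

Work bottom-up. With no move the player to move loses. Otherwise the position is W if at least one move leads to an L position for the opponent, and L if every move leads to a W.
Every edge goes from a vertex to one that appears earlier in the order F, D, C, E, A, B, so processing vertices in that order labels each vertex after all of its successors.
F: no outgoing edge → L
D: no outgoing edge → L
C: can move to D, which is L ⇒ W
E: can move to F, which is L ⇒ W
A: moves to E(W), C(W); every one is W ⇒ L
B: can move to A, which is L ⇒ W
Reading off the rows marked L gives the requested list; there are 3 such vertices.

A, D, F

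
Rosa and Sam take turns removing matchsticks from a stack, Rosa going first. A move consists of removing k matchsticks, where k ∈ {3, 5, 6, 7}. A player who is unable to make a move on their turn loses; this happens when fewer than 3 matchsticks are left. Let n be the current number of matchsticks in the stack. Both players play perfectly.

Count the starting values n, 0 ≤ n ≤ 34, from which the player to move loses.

12

Classify positions by backward induction: terminal positions (no move available) are L. From any other position, the mover wins iff some move reaches an L.
n=0: no move → L
n=1: no move → L
n=2: no move → L
n=3: reaches L-position 0 → W
n=4: reaches L-position 1 → W
n=5: reaches L-position 2 → W
n=6: reaches L-position 1 → W
n=7: reaches L-position 2 → W
n=8: reaches L-position 2 → W
n=9: reaches L-position 2 → W
n=10: only reaches 7(W), 5(W), 4(W), 3(W), all W → L
n=11: only reaches 8(W), 6(W), 5(W), 4(W), all W → L
n=12: only reaches 9(W), 7(W), 6(W), 5(W), all W → L
n=13: reaches L-position 10 → W
n=14: reaches L-position 11 → W
n=15: reaches L-position 12 → W
n=16: reaches L-position 11 → W
n=17: reaches L-position 12 → W
n=18: reaches L-position 12 → W
n=19: reaches L-position 12 → W
n=20: only reaches 17(W), 15(W), 14(W), 13(W), all W → L
n=21: only reaches 18(W), 16(W), 15(W), 14(W), all W → L
n=22: only reaches 19(W), 17(W), 16(W), 15(W), all W → L
n=23: reaches L-position 20 → W
n=24: reaches L-position 21 → W
n=25: reaches L-position 22 → W
n=26: reaches L-position 21 → W
n=27: reaches L-position 22 → W
n=28: reaches L-position 22 → W
n=29: reaches L-position 22 → W
n=30: only reaches 27(W), 25(W), 24(W), 23(W), all W → L
n=31: only reaches 28(W), 26(W), 25(W), 24(W), all W → L
n=32: only reaches 29(W), 27(W), 26(W), 25(W), all W → L
n=33: reaches L-position 30 → W
n=34: reaches L-position 31 → W
L entries with 0 ≤ n ≤ 34: n = 0, 1, 2, 10, 11, 12, 20, 21, 22, 30, 31, 32; that makes 12.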